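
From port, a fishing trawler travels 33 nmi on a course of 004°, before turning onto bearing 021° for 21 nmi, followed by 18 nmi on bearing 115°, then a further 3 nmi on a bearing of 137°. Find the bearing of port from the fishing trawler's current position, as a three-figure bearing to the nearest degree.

Leg 1 (004°, 33 nmi): east 33 sin 4° = 2.30, north 33 cos 4° = 32.92
Leg 2 (021°, 21 nmi): east 21 sin 21° = 7.53, north 21 cos 21° = 19.61
Leg 3 (115°, 18 nmi): east 18 sin 115° = 16.31, north 18 cos 115° = -7.61
Leg 4 (137°, 3 nmi): east 3 sin 137° = 2.05, north 3 cos 137° = -2.19
Net displacement: 28.19 east, 42.72 north. Direction back to start is (-28.19, -42.72): bearing = atan2(-28.19, -42.72) mod 360° = 213.42° ≈ 213°.

213°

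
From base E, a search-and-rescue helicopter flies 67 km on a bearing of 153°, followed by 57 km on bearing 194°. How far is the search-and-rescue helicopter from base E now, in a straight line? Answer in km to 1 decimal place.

Leg 1 (153°, 67 km): east 67 sin 153° = 30.42, north 67 cos 153° = -59.70
Leg 2 (194°, 57 km): east 57 sin 194° = -13.79, north 57 cos 194° = -55.31
Net: 16.63 east, -115.00 north. Distance = √((16.63)² + (-115.00)²) = 116.200 km.

116.2 km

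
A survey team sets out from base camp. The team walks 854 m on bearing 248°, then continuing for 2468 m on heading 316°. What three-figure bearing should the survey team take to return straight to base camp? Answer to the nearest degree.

120°

Leg 1 (248°, 854 m): east 854 sin 248° = -791.82, north 854 cos 248° = -319.91
Leg 2 (316°, 2468 m): east 2468 sin 316° = -1714.42, north 2468 cos 316° = 1775.33
Net displacement: -2506.23 east, 1455.42 north. Direction back to start is (2506.23, -1455.42): bearing = atan2(2506.23, -1455.42) mod 360° = 120.14° ≈ 120°.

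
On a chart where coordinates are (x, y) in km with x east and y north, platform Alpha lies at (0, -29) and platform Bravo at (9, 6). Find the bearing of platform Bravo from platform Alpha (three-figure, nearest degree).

014°

Δeast = 9 − 0 = 9.00; Δnorth = 6 − -29 = 35.00.
Bearing = atan2(Δeast, Δnorth) mod 360° = 14.42° ≈ 014°.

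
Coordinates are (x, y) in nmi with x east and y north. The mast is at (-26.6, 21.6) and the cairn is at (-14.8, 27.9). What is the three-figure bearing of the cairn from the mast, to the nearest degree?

062°

Δeast = -14.8 − -26.6 = 11.80; Δnorth = 27.9 − 21.6 = 6.30.
Bearing = atan2(Δeast, Δnorth) mod 360° = 61.90° ≈ 062°.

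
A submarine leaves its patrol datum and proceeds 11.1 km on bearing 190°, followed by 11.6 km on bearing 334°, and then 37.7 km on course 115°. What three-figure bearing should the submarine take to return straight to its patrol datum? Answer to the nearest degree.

Leg 1 (190°, 11.1 km): east 11.1 sin 190° = -1.93, north 11.1 cos 190° = -10.93
Leg 2 (334°, 11.6 km): east 11.6 sin 334° = -5.09, north 11.6 cos 334° = 10.43
Leg 3 (115°, 37.7 km): east 37.7 sin 115° = 34.17, north 37.7 cos 115° = -15.93
Net displacement: 27.16 east, -16.44 north. Direction back to start is (-27.16, 16.44): bearing = atan2(-27.16, 16.44) mod 360° = 301.19° ≈ 301°.

301°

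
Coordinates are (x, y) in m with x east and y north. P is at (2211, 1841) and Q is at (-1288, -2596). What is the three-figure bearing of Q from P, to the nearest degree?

218°

Δeast = -1288 − 2211 = -3499.00; Δnorth = -2596 − 1841 = -4437.00.
Bearing = atan2(Δeast, Δnorth) mod 360° = 218.26° ≈ 218°.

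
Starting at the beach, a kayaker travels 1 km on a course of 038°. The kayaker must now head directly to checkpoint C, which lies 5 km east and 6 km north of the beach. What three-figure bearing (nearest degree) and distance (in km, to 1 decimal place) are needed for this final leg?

040°, 6.8 km

Leg 1 (038°, 1 km): east 1 sin 38° = 0.62, north 1 cos 38° = 0.79
Current position: (0.62, 0.79). Target: (5, 6). Remaining: Δeast = 4.38, Δnorth = 5.21.
Bearing = atan2(4.38, 5.21) mod 360° = 40.07°; distance = √((4.38)² + (5.21)²) = 6.811 km.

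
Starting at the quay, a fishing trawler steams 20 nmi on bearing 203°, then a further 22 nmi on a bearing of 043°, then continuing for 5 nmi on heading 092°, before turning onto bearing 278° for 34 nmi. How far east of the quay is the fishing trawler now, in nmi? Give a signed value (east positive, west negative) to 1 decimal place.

Leg 1 (203°, 20 nmi): east 20 sin 203° = -7.81, north 20 cos 203° = -18.41
Leg 2 (043°, 22 nmi): east 22 sin 43° = 15.00, north 22 cos 43° = 16.09
Leg 3 (092°, 5 nmi): east 5 sin 92° = 5.00, north 5 cos 92° = -0.17
Leg 4 (278°, 34 nmi): east 34 sin 278° = -33.67, north 34 cos 278° = 4.73
Net east component: -21.48 nmi.

-21.5 nmi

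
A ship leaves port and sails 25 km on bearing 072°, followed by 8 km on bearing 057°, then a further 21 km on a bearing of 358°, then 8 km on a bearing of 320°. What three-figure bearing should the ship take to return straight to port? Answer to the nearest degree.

212°

Leg 1 (072°, 25 km): east 25 sin 72° = 23.78, north 25 cos 72° = 7.73
Leg 2 (057°, 8 km): east 8 sin 57° = 6.71, north 8 cos 57° = 4.36
Leg 3 (358°, 21 km): east 21 sin 358° = -0.73, north 21 cos 358° = 20.99
Leg 4 (320°, 8 km): east 8 sin 320° = -5.14, north 8 cos 320° = 6.13
Net displacement: 24.61 east, 39.20 north. Direction back to start is (-24.61, -39.20): bearing = atan2(-24.61, -39.20) mod 360° = 212.12° ≈ 212°.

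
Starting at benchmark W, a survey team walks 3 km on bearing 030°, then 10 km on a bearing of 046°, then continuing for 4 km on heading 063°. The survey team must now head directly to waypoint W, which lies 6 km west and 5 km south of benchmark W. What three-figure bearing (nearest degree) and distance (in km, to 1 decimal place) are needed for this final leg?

228°, 24.5 km

Leg 1 (030°, 3 km): east 3 sin 30° = 1.50, north 3 cos 30° = 2.60
Leg 2 (046°, 10 km): east 10 sin 46° = 7.19, north 10 cos 46° = 6.95
Leg 3 (063°, 4 km): east 4 sin 63° = 3.56, north 4 cos 63° = 1.82
Current position: (12.26, 11.36). Target: (-6, -5). Remaining: Δeast = -18.26, Δnorth = -16.36.
Bearing = atan2(-18.26, -16.36) mod 360° = 228.14°; distance = √((-18.26)² + (-16.36)²) = 24.515 km.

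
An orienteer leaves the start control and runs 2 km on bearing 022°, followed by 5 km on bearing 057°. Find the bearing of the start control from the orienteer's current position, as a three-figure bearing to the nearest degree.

227°

Leg 1 (022°, 2 km): east 2 sin 22° = 0.75, north 2 cos 22° = 1.85
Leg 2 (057°, 5 km): east 5 sin 57° = 4.19, north 5 cos 57° = 2.72
Net displacement: 4.94 east, 4.58 north. Direction back to start is (-4.94, -4.58): bearing = atan2(-4.94, -4.58) mod 360° = 227.20° ≈ 227°.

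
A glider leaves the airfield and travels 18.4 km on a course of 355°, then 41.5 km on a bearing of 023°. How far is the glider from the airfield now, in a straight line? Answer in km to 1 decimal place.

58.4 km

Leg 1 (355°, 18.4 km): east 18.4 sin 355° = -1.60, north 18.4 cos 355° = 18.33
Leg 2 (023°, 41.5 km): east 41.5 sin 23° = 16.22, north 41.5 cos 23° = 38.20
Net: 14.61 east, 56.53 north. Distance = √((14.61)² + (56.53)²) = 58.389 km.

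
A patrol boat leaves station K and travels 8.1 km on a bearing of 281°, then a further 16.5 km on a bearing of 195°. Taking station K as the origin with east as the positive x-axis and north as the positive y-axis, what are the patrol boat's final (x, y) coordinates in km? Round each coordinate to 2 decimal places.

Leg 1 (281°, 8.1 km): east 8.1 sin 281° = -7.95, north 8.1 cos 281° = 1.55
Leg 2 (195°, 16.5 km): east 16.5 sin 195° = -4.27, north 16.5 cos 195° = -15.94
Summing: -12.22 km east, -14.39 km north → (-12.22, -14.39).

(-12.22, -14.39)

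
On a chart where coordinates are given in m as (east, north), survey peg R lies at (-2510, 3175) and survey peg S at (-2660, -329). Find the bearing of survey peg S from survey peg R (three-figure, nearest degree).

Δeast = -2660 − -2510 = -150.00; Δnorth = -329 − 3175 = -3504.00.
Bearing = atan2(Δeast, Δnorth) mod 360° = 182.45° ≈ 182°.

182°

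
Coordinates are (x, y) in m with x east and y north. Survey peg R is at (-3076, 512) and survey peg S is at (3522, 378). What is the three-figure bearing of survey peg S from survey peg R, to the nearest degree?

091°

Δeast = 3522 − -3076 = 6598.00; Δnorth = 378 − 512 = -134.00.
Bearing = atan2(Δeast, Δnorth) mod 360° = 91.16° ≈ 091°.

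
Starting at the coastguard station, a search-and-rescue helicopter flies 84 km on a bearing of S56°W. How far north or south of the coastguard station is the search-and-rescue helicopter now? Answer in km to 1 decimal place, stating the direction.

Leg 1 (S56°W, 84 km): east 84 sin 236° = -69.64, north 84 cos 236° = -46.97
Net north component: -46.97 km.

47.0 km south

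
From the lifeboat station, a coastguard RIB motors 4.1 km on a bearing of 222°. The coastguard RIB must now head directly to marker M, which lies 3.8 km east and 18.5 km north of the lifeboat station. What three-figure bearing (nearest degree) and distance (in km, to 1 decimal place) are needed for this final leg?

017°, 22.5 km

Leg 1 (222°, 4.1 km): east 4.1 sin 222° = -2.74, north 4.1 cos 222° = -3.05
Current position: (-2.74, -3.05). Target: (3.8, 18.5). Remaining: Δeast = 6.54, Δnorth = 21.55.
Bearing = atan2(6.54, 21.55) mod 360° = 16.89°; distance = √((6.54)² + (21.55)²) = 22.519 km.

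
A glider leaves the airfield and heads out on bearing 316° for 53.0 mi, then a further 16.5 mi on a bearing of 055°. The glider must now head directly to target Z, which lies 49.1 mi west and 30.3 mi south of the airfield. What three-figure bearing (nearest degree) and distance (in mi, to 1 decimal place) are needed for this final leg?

198°, 82.1 mi

Leg 1 (316°, 53.0 mi): east 53.0 sin 316° = -36.82, north 53.0 cos 316° = 38.13
Leg 2 (055°, 16.5 mi): east 16.5 sin 55° = 13.52, north 16.5 cos 55° = 9.46
Current position: (-23.30, 47.59). Target: (-49.1, -30.3). Remaining: Δeast = -25.80, Δnorth = -77.89.
Bearing = atan2(-25.80, -77.89) mod 360° = 198.33°; distance = √((-25.80)² + (-77.89)²) = 82.051 mi.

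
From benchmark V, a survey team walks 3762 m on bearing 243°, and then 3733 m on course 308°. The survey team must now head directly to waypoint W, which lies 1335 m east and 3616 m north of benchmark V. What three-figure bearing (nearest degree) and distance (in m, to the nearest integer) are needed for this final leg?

Leg 1 (243°, 3762 m): east 3762 sin 243° = -3351.97, north 3762 cos 243° = -1707.91
Leg 2 (308°, 3733 m): east 3733 sin 308° = -2941.64, north 3733 cos 308° = 2298.26
Current position: (-6293.61, 590.35). Target: (1335, 3616). Remaining: Δeast = 7628.61, Δnorth = 3025.65.
Bearing = atan2(7628.61, 3025.65) mod 360° = 68.37°; distance = √((7628.61)² + (3025.65)²) = 8206.720 m.

068°, 8207 m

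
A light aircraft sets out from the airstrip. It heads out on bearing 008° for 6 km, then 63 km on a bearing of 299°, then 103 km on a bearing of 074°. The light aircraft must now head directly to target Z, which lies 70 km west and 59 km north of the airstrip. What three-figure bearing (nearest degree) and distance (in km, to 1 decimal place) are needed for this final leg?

267°, 114.9 km

Leg 1 (008°, 6 km): east 6 sin 8° = 0.84, north 6 cos 8° = 5.94
Leg 2 (299°, 63 km): east 63 sin 299° = -55.10, north 63 cos 299° = 30.54
Leg 3 (074°, 103 km): east 103 sin 74° = 99.01, north 103 cos 74° = 28.39
Current position: (44.74, 64.88). Target: (-70, 59). Remaining: Δeast = -114.74, Δnorth = -5.88.
Bearing = atan2(-114.74, -5.88) mod 360° = 267.07°; distance = √((-114.74)² + (-5.88)²) = 114.894 km.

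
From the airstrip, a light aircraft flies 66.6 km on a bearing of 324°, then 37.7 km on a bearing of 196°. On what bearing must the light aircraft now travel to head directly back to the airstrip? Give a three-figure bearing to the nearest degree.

110°

Leg 1 (324°, 66.6 km): east 66.6 sin 324° = -39.15, north 66.6 cos 324° = 53.88
Leg 2 (196°, 37.7 km): east 37.7 sin 196° = -10.39, north 37.7 cos 196° = -36.24
Net displacement: -49.54 east, 17.64 north. Direction back to start is (49.54, -17.64): bearing = atan2(49.54, -17.64) mod 360° = 109.60° ≈ 110°.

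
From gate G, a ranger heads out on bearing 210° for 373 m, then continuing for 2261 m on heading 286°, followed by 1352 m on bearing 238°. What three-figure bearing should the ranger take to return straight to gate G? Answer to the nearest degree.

Leg 1 (210°, 373 m): east 373 sin 210° = -186.50, north 373 cos 210° = -323.03
Leg 2 (286°, 2261 m): east 2261 sin 286° = -2173.41, north 2261 cos 286° = 623.22
Leg 3 (238°, 1352 m): east 1352 sin 238° = -1146.56, north 1352 cos 238° = -716.45
Net displacement: -3506.47 east, -416.26 north. Direction back to start is (3506.47, 416.26): bearing = atan2(3506.47, 416.26) mod 360° = 83.23° ≈ 083°.

083°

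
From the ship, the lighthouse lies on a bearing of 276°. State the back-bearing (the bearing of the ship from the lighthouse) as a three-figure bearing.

096°

Back-bearing = 276° − 180° = 096°.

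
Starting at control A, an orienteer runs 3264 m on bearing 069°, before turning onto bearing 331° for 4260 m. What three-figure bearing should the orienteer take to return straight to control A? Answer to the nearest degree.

191°

Leg 1 (069°, 3264 m): east 3264 sin 69° = 3047.21, north 3264 cos 69° = 1169.71
Leg 2 (331°, 4260 m): east 4260 sin 331° = -2065.29, north 4260 cos 331° = 3725.88
Net displacement: 981.92 east, 4895.59 north. Direction back to start is (-981.92, -4895.59): bearing = atan2(-981.92, -4895.59) mod 360° = 191.34° ≈ 191°.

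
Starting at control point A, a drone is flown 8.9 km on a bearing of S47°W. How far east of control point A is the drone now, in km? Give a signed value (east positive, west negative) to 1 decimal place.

-6.5 km

Leg 1 (S47°W, 8.9 km): east 8.9 sin 227° = -6.51, north 8.9 cos 227° = -6.07
Net east component: -6.51 km.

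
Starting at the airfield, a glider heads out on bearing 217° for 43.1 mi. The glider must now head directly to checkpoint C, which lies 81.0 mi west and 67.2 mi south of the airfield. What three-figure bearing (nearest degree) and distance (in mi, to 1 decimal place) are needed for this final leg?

Leg 1 (217°, 43.1 mi): east 43.1 sin 217° = -25.94, north 43.1 cos 217° = -34.42
Current position: (-25.94, -34.42). Target: (-81.0, -67.2). Remaining: Δeast = -55.06, Δnorth = -32.78.
Bearing = atan2(-55.06, -32.78) mod 360° = 239.23°; distance = √((-55.06)² + (-32.78)²) = 64.080 mi.

239°, 64.1 mi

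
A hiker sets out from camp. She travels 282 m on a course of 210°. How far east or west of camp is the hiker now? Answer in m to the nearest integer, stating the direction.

141 m west

Leg 1 (210°, 282 m): east 282 sin 210° = -141.00, north 282 cos 210° = -244.22
Net east component: -141.00 m.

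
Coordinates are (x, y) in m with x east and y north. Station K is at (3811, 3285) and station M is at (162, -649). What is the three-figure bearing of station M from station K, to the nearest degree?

Δeast = 162 − 3811 = -3649.00; Δnorth = -649 − 3285 = -3934.00.
Bearing = atan2(Δeast, Δnorth) mod 360° = 222.85° ≈ 223°.

223°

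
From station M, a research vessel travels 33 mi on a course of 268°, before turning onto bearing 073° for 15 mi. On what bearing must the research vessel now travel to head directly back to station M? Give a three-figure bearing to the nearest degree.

100°

Leg 1 (268°, 33 mi): east 33 sin 268° = -32.98, north 33 cos 268° = -1.15
Leg 2 (073°, 15 mi): east 15 sin 73° = 14.34, north 15 cos 73° = 4.39
Net displacement: -18.64 east, 3.23 north. Direction back to start is (18.64, -3.23): bearing = atan2(18.64, -3.23) mod 360° = 99.84° ≈ 100°.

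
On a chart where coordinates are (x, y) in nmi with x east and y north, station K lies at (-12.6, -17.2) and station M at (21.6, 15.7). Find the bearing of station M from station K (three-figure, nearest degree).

046°

Δeast = 21.6 − -12.6 = 34.20; Δnorth = 15.7 − -17.2 = 32.90.
Bearing = atan2(Δeast, Δnorth) mod 360° = 46.11° ≈ 046°.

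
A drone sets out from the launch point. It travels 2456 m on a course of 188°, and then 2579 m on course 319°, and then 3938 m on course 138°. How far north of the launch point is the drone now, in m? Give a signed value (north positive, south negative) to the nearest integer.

Leg 1 (188°, 2456 m): east 2456 sin 188° = -341.81, north 2456 cos 188° = -2432.10
Leg 2 (319°, 2579 m): east 2579 sin 319° = -1691.98, north 2579 cos 319° = 1946.40
Leg 3 (138°, 3938 m): east 3938 sin 138° = 2635.04, north 3938 cos 138° = -2926.50
Net north component: -3412.21 m.

-3412 m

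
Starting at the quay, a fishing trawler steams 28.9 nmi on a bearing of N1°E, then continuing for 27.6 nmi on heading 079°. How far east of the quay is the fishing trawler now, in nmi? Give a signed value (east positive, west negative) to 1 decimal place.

Leg 1 (N1°E, 28.9 nmi): east 28.9 sin 1° = 0.50, north 28.9 cos 1° = 28.90
Leg 2 (079°, 27.6 nmi): east 27.6 sin 79° = 27.09, north 27.6 cos 79° = 5.27
Net east component: 27.60 nmi.

27.6 nmi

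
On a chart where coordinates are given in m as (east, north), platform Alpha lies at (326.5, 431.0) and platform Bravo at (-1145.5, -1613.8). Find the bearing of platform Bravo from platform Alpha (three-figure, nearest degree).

216°

Δeast = -1145.5 − 326.5 = -1472.00; Δnorth = -1613.8 − 431.0 = -2044.80.
Bearing = atan2(Δeast, Δnorth) mod 360° = 215.75° ≈ 216°.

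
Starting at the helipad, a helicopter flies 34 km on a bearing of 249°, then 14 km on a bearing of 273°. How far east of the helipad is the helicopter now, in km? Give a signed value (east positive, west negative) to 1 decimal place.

Leg 1 (249°, 34 km): east 34 sin 249° = -31.74, north 34 cos 249° = -12.18
Leg 2 (273°, 14 km): east 14 sin 273° = -13.98, north 14 cos 273° = 0.73
Net east component: -45.72 km.

-45.7 km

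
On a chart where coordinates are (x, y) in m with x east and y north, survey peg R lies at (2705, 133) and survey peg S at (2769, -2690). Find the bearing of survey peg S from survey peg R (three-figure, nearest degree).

Δeast = 2769 − 2705 = 64.00; Δnorth = -2690 − 133 = -2823.00.
Bearing = atan2(Δeast, Δnorth) mod 360° = 178.70° ≈ 179°.

179°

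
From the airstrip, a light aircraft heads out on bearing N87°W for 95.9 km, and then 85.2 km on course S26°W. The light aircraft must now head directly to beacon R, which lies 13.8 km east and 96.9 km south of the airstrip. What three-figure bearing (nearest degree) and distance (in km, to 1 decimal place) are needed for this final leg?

Leg 1 (N87°W, 95.9 km): east 95.9 sin 273° = -95.77, north 95.9 cos 273° = 5.02
Leg 2 (S26°W, 85.2 km): east 85.2 sin 206° = -37.35, north 85.2 cos 206° = -76.58
Current position: (-133.12, -71.56). Target: (13.8, -96.9). Remaining: Δeast = 146.92, Δnorth = -25.34.
Bearing = atan2(146.92, -25.34) mod 360° = 99.79°; distance = √((146.92)² + (-25.34)²) = 149.087 km.

100°, 149.1 km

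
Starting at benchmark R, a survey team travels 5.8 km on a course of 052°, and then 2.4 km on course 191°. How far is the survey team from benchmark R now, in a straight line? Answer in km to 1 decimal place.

Leg 1 (052°, 5.8 km): east 5.8 sin 52° = 4.57, north 5.8 cos 52° = 3.57
Leg 2 (191°, 2.4 km): east 2.4 sin 191° = -0.46, north 2.4 cos 191° = -2.36
Net: 4.11 east, 1.21 north. Distance = √((4.11)² + (1.21)²) = 4.288 km.

4.3 km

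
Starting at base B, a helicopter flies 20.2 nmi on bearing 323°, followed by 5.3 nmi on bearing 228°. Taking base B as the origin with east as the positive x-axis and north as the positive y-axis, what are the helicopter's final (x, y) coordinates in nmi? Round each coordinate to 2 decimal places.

(-16.10, 12.59)

Leg 1 (323°, 20.2 nmi): east 20.2 sin 323° = -12.16, north 20.2 cos 323° = 16.13
Leg 2 (228°, 5.3 nmi): east 5.3 sin 228° = -3.94, north 5.3 cos 228° = -3.55
Summing: -16.10 nmi east, 12.59 nmi north → (-16.10, 12.59).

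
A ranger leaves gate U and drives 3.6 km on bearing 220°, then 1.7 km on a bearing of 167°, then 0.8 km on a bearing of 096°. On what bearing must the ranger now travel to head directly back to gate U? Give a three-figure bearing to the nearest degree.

Leg 1 (220°, 3.6 km): east 3.6 sin 220° = -2.31, north 3.6 cos 220° = -2.76
Leg 2 (167°, 1.7 km): east 1.7 sin 167° = 0.38, north 1.7 cos 167° = -1.66
Leg 3 (096°, 0.8 km): east 0.8 sin 96° = 0.80, north 0.8 cos 96° = -0.08
Net displacement: -1.14 east, -4.50 north. Direction back to start is (1.14, 4.50): bearing = atan2(1.14, 4.50) mod 360° = 14.17° ≈ 014°.

014°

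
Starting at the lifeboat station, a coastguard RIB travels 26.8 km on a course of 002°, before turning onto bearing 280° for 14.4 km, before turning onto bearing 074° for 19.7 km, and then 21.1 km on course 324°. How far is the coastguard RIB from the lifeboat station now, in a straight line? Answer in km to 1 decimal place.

52.2 km

Leg 1 (002°, 26.8 km): east 26.8 sin 2° = 0.94, north 26.8 cos 2° = 26.78
Leg 2 (280°, 14.4 km): east 14.4 sin 280° = -14.18, north 14.4 cos 280° = 2.50
Leg 3 (074°, 19.7 km): east 19.7 sin 74° = 18.94, north 19.7 cos 74° = 5.43
Leg 4 (324°, 21.1 km): east 21.1 sin 324° = -12.40, north 21.1 cos 324° = 17.07
Net: -6.71 east, 51.78 north. Distance = √((-6.71)² + (51.78)²) = 52.218 km.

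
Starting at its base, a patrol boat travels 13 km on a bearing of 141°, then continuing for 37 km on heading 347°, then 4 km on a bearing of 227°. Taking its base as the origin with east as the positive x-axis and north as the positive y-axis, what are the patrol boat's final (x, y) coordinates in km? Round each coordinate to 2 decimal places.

(-3.07, 23.22)

Leg 1 (141°, 13 km): east 13 sin 141° = 8.18, north 13 cos 141° = -10.10
Leg 2 (347°, 37 km): east 37 sin 347° = -8.32, north 37 cos 347° = 36.05
Leg 3 (227°, 4 km): east 4 sin 227° = -2.93, north 4 cos 227° = -2.73
Summing: -3.07 km east, 23.22 km north → (-3.07, 23.22).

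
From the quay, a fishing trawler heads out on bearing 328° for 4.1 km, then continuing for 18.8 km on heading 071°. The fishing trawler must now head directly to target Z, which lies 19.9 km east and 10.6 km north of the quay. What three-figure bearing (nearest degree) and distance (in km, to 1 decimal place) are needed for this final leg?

077°, 4.4 km

Leg 1 (328°, 4.1 km): east 4.1 sin 328° = -2.17, north 4.1 cos 328° = 3.48
Leg 2 (071°, 18.8 km): east 18.8 sin 71° = 17.78, north 18.8 cos 71° = 6.12
Current position: (15.60, 9.60). Target: (19.9, 10.6). Remaining: Δeast = 4.30, Δnorth = 1.00.
Bearing = atan2(4.30, 1.00) mod 360° = 76.87°; distance = √((4.30)² + (1.00)²) = 4.412 km.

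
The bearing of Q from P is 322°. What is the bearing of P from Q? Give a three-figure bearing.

142°

Back-bearing = 322° − 180° = 142°.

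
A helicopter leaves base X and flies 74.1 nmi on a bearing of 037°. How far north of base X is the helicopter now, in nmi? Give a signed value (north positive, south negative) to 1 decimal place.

59.2 nmi

Leg 1 (037°, 74.1 nmi): east 74.1 sin 37° = 44.59, north 74.1 cos 37° = 59.18
Net north component: 59.18 nmi.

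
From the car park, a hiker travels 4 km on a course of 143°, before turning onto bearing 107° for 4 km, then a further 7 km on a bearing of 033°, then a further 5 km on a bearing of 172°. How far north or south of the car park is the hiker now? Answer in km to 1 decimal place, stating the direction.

3.4 km south

Leg 1 (143°, 4 km): east 4 sin 143° = 2.41, north 4 cos 143° = -3.19
Leg 2 (107°, 4 km): east 4 sin 107° = 3.83, north 4 cos 107° = -1.17
Leg 3 (033°, 7 km): east 7 sin 33° = 3.81, north 7 cos 33° = 5.87
Leg 4 (172°, 5 km): east 5 sin 172° = 0.70, north 5 cos 172° = -4.95
Net north component: -3.44 km.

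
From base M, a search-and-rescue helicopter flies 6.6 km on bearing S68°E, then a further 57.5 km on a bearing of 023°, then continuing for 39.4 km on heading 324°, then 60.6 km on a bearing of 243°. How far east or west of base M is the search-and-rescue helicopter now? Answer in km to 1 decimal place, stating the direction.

Leg 1 (S68°E, 6.6 km): east 6.6 sin 112° = 6.12, north 6.6 cos 112° = -2.47
Leg 2 (023°, 57.5 km): east 57.5 sin 23° = 22.47, north 57.5 cos 23° = 52.93
Leg 3 (324°, 39.4 km): east 39.4 sin 324° = -23.16, north 39.4 cos 324° = 31.88
Leg 4 (243°, 60.6 km): east 60.6 sin 243° = -53.99, north 60.6 cos 243° = -27.51
Net east component: -48.57 km.

48.6 km west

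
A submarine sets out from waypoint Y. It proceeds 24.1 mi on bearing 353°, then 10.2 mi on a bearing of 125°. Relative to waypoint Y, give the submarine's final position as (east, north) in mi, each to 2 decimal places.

(5.42, 18.07)

Leg 1 (353°, 24.1 mi): east 24.1 sin 353° = -2.94, north 24.1 cos 353° = 23.92
Leg 2 (125°, 10.2 mi): east 10.2 sin 125° = 8.36, north 10.2 cos 125° = -5.85
Summing: 5.42 mi east, 18.07 mi north → (5.42, 18.07).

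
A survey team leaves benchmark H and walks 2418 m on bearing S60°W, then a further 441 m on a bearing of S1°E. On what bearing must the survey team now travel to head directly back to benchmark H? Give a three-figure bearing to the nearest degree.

052°

Leg 1 (S60°W, 2418 m): east 2418 sin 240° = -2094.05, north 2418 cos 240° = -1209.00
Leg 2 (S1°E, 441 m): east 441 sin 179° = 7.70, north 441 cos 179° = -440.93
Net displacement: -2086.35 east, -1649.93 north. Direction back to start is (2086.35, 1649.93): bearing = atan2(2086.35, 1649.93) mod 360° = 51.66° ≈ 052°.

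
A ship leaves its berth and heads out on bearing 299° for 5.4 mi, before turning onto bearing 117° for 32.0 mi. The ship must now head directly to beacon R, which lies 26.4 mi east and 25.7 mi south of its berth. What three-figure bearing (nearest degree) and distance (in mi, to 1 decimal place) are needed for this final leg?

Leg 1 (299°, 5.4 mi): east 5.4 sin 299° = -4.72, north 5.4 cos 299° = 2.62
Leg 2 (117°, 32.0 mi): east 32.0 sin 117° = 28.51, north 32.0 cos 117° = -14.53
Current position: (23.79, -11.91). Target: (26.4, -25.7). Remaining: Δeast = 2.61, Δnorth = -13.79.
Bearing = atan2(2.61, -13.79) mod 360° = 169.28°; distance = √((2.61)² + (-13.79)²) = 14.035 mi.

169°, 14.0 mi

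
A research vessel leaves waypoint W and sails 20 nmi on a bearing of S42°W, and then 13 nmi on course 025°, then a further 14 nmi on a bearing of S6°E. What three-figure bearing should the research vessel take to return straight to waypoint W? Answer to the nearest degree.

Leg 1 (S42°W, 20 nmi): east 20 sin 222° = -13.38, north 20 cos 222° = -14.86
Leg 2 (025°, 13 nmi): east 13 sin 25° = 5.49, north 13 cos 25° = 11.78
Leg 3 (S6°E, 14 nmi): east 14 sin 174° = 1.46, north 14 cos 174° = -13.92
Net displacement: -6.43 east, -17.00 north. Direction back to start is (6.43, 17.00): bearing = atan2(6.43, 17.00) mod 360° = 20.70° ≈ 021°.

021°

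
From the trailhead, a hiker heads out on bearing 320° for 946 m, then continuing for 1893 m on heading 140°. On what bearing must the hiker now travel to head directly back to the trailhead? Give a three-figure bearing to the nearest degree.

Leg 1 (320°, 946 m): east 946 sin 320° = -608.08, north 946 cos 320° = 724.68
Leg 2 (140°, 1893 m): east 1893 sin 140° = 1216.80, north 1893 cos 140° = -1450.12
Net displacement: 608.72 east, -725.44 north. Direction back to start is (-608.72, 725.44): bearing = atan2(-608.72, 725.44) mod 360° = 320.00° ≈ 320°.

320°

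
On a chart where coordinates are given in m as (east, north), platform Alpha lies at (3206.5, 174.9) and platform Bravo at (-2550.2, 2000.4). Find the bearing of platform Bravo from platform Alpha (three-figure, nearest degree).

Δeast = -2550.2 − 3206.5 = -5756.70; Δnorth = 2000.4 − 174.9 = 1825.50.
Bearing = atan2(Δeast, Δnorth) mod 360° = 287.59° ≈ 288°.

288°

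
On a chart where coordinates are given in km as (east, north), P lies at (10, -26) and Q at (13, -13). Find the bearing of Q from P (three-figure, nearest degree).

Δeast = 13 − 10 = 3.00; Δnorth = -13 − -26 = 13.00.
Bearing = atan2(Δeast, Δnorth) mod 360° = 12.99° ≈ 013°.

013°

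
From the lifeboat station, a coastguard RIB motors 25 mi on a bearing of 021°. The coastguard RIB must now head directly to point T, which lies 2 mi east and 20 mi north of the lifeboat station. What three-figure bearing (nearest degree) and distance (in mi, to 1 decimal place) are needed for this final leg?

244°, 7.7 mi

Leg 1 (021°, 25 mi): east 25 sin 21° = 8.96, north 25 cos 21° = 23.34
Current position: (8.96, 23.34). Target: (2, 20). Remaining: Δeast = -6.96, Δnorth = -3.34.
Bearing = atan2(-6.96, -3.34) mod 360° = 244.37°; distance = √((-6.96)² + (-3.34)²) = 7.719 mi.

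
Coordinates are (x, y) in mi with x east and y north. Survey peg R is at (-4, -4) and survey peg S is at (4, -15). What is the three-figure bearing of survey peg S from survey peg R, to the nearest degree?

Δeast = 4 − -4 = 8.00; Δnorth = -15 − -4 = -11.00.
Bearing = atan2(Δeast, Δnorth) mod 360° = 143.97° ≈ 144°.

144°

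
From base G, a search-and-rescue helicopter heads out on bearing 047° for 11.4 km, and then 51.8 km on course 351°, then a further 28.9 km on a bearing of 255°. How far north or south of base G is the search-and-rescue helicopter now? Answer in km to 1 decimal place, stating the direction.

51.5 km north

Leg 1 (047°, 11.4 km): east 11.4 sin 47° = 8.34, north 11.4 cos 47° = 7.77
Leg 2 (351°, 51.8 km): east 51.8 sin 351° = -8.10, north 51.8 cos 351° = 51.16
Leg 3 (255°, 28.9 km): east 28.9 sin 255° = -27.92, north 28.9 cos 255° = -7.48
Net north component: 51.46 km.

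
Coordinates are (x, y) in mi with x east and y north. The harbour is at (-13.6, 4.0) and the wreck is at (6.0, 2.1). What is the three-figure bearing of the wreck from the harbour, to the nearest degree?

096°

Δeast = 6.0 − -13.6 = 19.60; Δnorth = 2.1 − 4.0 = -1.90.
Bearing = atan2(Δeast, Δnorth) mod 360° = 95.54° ≈ 096°.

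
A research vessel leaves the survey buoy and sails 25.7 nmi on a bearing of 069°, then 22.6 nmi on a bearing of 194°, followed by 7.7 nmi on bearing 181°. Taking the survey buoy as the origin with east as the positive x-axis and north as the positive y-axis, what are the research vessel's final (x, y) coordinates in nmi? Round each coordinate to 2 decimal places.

(18.39, -20.42)

Leg 1 (069°, 25.7 nmi): east 25.7 sin 69° = 23.99, north 25.7 cos 69° = 9.21
Leg 2 (194°, 22.6 nmi): east 22.6 sin 194° = -5.47, north 22.6 cos 194° = -21.93
Leg 3 (181°, 7.7 nmi): east 7.7 sin 181° = -0.13, north 7.7 cos 181° = -7.70
Summing: 18.39 nmi east, -20.42 nmi north → (18.39, -20.42).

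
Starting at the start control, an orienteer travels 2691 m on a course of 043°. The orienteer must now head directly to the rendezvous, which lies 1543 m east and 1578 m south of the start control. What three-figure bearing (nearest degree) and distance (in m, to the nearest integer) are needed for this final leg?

Leg 1 (043°, 2691 m): east 2691 sin 43° = 1835.26, north 2691 cos 43° = 1968.07
Current position: (1835.26, 1968.07). Target: (1543, -1578). Remaining: Δeast = -292.26, Δnorth = -3546.07.
Bearing = atan2(-292.26, -3546.07) mod 360° = 184.71°; distance = √((-292.26)² + (-3546.07)²) = 3558.096 m.

185°, 3558 m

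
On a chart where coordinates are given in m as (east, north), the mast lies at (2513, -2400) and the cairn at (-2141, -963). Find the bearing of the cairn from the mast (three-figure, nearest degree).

Δeast = -2141 − 2513 = -4654.00; Δnorth = -963 − -2400 = 1437.00.
Bearing = atan2(Δeast, Δnorth) mod 360° = 287.16° ≈ 287°.

287°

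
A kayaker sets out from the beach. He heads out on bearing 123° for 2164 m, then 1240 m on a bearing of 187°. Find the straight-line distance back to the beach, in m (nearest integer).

2928 m

Leg 1 (123°, 2164 m): east 2164 sin 123° = 1814.88, north 2164 cos 123° = -1178.60
Leg 2 (187°, 1240 m): east 1240 sin 187° = -151.12, north 1240 cos 187° = -1230.76
Net: 1663.77 east, -2409.36 north. Distance = √((1663.77)² + (-2409.36)²) = 2927.988 m.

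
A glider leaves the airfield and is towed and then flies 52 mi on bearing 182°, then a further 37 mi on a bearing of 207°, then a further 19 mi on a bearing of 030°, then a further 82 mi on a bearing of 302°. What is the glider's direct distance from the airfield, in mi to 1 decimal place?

Leg 1 (182°, 52 mi): east 52 sin 182° = -1.81, north 52 cos 182° = -51.97
Leg 2 (207°, 37 mi): east 37 sin 207° = -16.80, north 37 cos 207° = -32.97
Leg 3 (030°, 19 mi): east 19 sin 30° = 9.50, north 19 cos 30° = 16.45
Leg 4 (302°, 82 mi): east 82 sin 302° = -69.54, north 82 cos 302° = 43.45
Net: -78.65 east, -25.03 north. Distance = √((-78.65)² + (-25.03)²) = 82.538 mi.

82.5 mi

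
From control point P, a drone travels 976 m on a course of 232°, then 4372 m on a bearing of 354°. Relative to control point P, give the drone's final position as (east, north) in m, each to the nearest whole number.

Leg 1 (232°, 976 m): east 976 sin 232° = -769.10, north 976 cos 232° = -600.89
Leg 2 (354°, 4372 m): east 4372 sin 354° = -457.00, north 4372 cos 354° = 4348.05
Summing: -1226.10 m east, 3747.16 m north → (-1226, 3747).

(-1226, 3747)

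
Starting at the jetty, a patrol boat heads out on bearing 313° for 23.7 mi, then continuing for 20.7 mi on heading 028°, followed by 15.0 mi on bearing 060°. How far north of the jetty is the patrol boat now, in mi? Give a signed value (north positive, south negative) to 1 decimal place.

41.9 mi

Leg 1 (313°, 23.7 mi): east 23.7 sin 313° = -17.33, north 23.7 cos 313° = 16.16
Leg 2 (028°, 20.7 mi): east 20.7 sin 28° = 9.72, north 20.7 cos 28° = 18.28
Leg 3 (060°, 15.0 mi): east 15.0 sin 60° = 12.99, north 15.0 cos 60° = 7.50
Net north component: 41.94 mi.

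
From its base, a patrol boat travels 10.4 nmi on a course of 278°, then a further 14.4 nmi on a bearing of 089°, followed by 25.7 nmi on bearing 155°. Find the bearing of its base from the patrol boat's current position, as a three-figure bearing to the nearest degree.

Leg 1 (278°, 10.4 nmi): east 10.4 sin 278° = -10.30, north 10.4 cos 278° = 1.45
Leg 2 (089°, 14.4 nmi): east 14.4 sin 89° = 14.40, north 14.4 cos 89° = 0.25
Leg 3 (155°, 25.7 nmi): east 25.7 sin 155° = 10.86, north 25.7 cos 155° = -23.29
Net displacement: 14.96 east, -21.59 north. Direction back to start is (-14.96, 21.59): bearing = atan2(-14.96, 21.59) mod 360° = 325.29° ≈ 325°.

325°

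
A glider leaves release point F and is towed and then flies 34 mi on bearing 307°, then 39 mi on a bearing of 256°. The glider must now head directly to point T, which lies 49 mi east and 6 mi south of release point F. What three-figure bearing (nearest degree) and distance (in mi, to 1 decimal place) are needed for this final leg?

098°, 115.3 mi

Leg 1 (307°, 34 mi): east 34 sin 307° = -27.15, north 34 cos 307° = 20.46
Leg 2 (256°, 39 mi): east 39 sin 256° = -37.84, north 39 cos 256° = -9.43
Current position: (-65.00, 11.03). Target: (49, -6). Remaining: Δeast = 114.00, Δnorth = -17.03.
Bearing = atan2(114.00, -17.03) mod 360° = 98.50°; distance = √((114.00)² + (-17.03)²) = 115.260 mi.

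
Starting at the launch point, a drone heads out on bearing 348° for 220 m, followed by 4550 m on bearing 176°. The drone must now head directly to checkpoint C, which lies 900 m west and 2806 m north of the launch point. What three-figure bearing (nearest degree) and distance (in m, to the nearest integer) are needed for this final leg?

Leg 1 (348°, 220 m): east 220 sin 348° = -45.74, north 220 cos 348° = 215.19
Leg 2 (176°, 4550 m): east 4550 sin 176° = 317.39, north 4550 cos 176° = -4538.92
Current position: (271.65, -4323.72). Target: (-900, 2806). Remaining: Δeast = -1171.65, Δnorth = 7129.72.
Bearing = atan2(-1171.65, 7129.72) mod 360° = 350.67°; distance = √((-1171.65)² + (7129.72)²) = 7225.353 m.

351°, 7225 m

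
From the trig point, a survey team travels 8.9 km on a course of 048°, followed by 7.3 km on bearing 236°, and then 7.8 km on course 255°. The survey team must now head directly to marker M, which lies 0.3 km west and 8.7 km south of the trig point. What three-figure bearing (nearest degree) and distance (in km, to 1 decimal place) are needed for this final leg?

Leg 1 (048°, 8.9 km): east 8.9 sin 48° = 6.61, north 8.9 cos 48° = 5.96
Leg 2 (236°, 7.3 km): east 7.3 sin 236° = -6.05, north 7.3 cos 236° = -4.08
Leg 3 (255°, 7.8 km): east 7.8 sin 255° = -7.53, north 7.8 cos 255° = -2.02
Current position: (-6.97, -0.15). Target: (-0.3, -8.7). Remaining: Δeast = 6.67, Δnorth = -8.55.
Bearing = atan2(6.67, -8.55) mod 360° = 142.05°; distance = √((6.67)² + (-8.55)²) = 10.849 km.

142°, 10.8 km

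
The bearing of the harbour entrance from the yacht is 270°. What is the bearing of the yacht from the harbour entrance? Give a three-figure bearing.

090°

Back-bearing = 270° − 180° = 090°.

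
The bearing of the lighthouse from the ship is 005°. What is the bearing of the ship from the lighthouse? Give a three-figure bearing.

185°

Back-bearing = 005° + 180° = 185°.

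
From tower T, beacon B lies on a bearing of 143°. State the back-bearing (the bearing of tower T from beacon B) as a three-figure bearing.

323°

Back-bearing = 143° + 180° = 323°.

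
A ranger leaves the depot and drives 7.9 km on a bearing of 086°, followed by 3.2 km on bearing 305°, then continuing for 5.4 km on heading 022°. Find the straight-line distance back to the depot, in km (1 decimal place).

10.4 km

Leg 1 (086°, 7.9 km): east 7.9 sin 86° = 7.88, north 7.9 cos 86° = 0.55
Leg 2 (305°, 3.2 km): east 3.2 sin 305° = -2.62, north 3.2 cos 305° = 1.84
Leg 3 (022°, 5.4 km): east 5.4 sin 22° = 2.02, north 5.4 cos 22° = 5.01
Net: 7.28 east, 7.39 north. Distance = √((7.28)² + (7.39)²) = 10.378 km.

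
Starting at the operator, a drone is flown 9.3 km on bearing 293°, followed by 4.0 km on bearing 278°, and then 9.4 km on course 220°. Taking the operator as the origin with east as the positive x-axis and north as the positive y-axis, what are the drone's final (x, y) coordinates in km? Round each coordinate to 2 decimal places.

(-18.56, -3.01)

Leg 1 (293°, 9.3 km): east 9.3 sin 293° = -8.56, north 9.3 cos 293° = 3.63
Leg 2 (278°, 4.0 km): east 4.0 sin 278° = -3.96, north 4.0 cos 278° = 0.56
Leg 3 (220°, 9.4 km): east 9.4 sin 220° = -6.04, north 9.4 cos 220° = -7.20
Summing: -18.56 km east, -3.01 km north → (-18.56, -3.01).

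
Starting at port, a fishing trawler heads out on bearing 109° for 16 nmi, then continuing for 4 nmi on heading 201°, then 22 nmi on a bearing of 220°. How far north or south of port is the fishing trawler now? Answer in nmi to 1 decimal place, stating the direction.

Leg 1 (109°, 16 nmi): east 16 sin 109° = 15.13, north 16 cos 109° = -5.21
Leg 2 (201°, 4 nmi): east 4 sin 201° = -1.43, north 4 cos 201° = -3.73
Leg 3 (220°, 22 nmi): east 22 sin 220° = -14.14, north 22 cos 220° = -16.85
Net north component: -25.80 nmi.

25.8 nmi south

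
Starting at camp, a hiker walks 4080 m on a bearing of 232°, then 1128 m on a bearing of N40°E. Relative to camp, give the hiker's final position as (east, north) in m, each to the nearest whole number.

(-2490, -1648)

Leg 1 (232°, 4080 m): east 4080 sin 232° = -3215.08, north 4080 cos 232° = -2511.90
Leg 2 (N40°E, 1128 m): east 1128 sin 40° = 725.06, north 1128 cos 40° = 864.10
Summing: -2490.02 m east, -1647.80 m north → (-2490, -1648).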